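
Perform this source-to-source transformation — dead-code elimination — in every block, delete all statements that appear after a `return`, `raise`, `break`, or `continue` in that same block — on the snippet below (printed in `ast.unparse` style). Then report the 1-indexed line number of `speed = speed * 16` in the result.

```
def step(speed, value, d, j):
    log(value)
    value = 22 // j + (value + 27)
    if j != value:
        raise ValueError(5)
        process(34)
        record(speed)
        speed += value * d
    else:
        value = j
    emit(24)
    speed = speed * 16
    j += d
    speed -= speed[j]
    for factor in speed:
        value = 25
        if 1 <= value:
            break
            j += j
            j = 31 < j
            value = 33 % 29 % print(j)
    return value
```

Transformed code:
def step(speed, value, d, j):
    log(value)
    value = 22 // j + (value + 27)
    if j != value:
        raise ValueError(5)
    else:
        value = j
    emit(24)
    speed = speed * 16
    j += d
    speed -= speed[j]
    for factor in speed:
        value = 25
        if 1 <= value:
            break
    return value

9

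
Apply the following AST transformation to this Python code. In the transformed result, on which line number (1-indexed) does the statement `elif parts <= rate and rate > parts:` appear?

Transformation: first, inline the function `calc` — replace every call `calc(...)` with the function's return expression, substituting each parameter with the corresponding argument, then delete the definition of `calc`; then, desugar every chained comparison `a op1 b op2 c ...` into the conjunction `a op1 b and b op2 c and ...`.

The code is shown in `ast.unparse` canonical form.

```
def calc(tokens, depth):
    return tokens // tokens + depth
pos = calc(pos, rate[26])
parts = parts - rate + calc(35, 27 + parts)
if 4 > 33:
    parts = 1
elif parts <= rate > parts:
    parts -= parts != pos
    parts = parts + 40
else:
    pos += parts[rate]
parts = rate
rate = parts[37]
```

Transformed code:
pos = pos // pos + rate[26]
parts = parts - rate + (35 // 35 + (27 + parts))
if 4 > 33:
    parts = 1
elif parts <= rate and rate > parts:
    parts -= parts != pos
    parts = parts + 40
else:
    pos += parts[rate]
parts = rate
rate = parts[37]

5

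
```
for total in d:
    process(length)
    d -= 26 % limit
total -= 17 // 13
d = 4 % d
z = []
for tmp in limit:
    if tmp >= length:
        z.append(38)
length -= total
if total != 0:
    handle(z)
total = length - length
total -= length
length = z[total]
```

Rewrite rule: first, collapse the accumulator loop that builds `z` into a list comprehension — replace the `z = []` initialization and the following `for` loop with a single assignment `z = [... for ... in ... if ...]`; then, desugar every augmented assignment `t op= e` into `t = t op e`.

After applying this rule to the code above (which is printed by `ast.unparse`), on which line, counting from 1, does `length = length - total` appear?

Transformed code:
for total in d:
    process(length)
    d = d - 26 % limit
total = total - 17 // 13
d = 4 % d
z = [38 for tmp in limit if tmp >= length]
length = length - total
if total != 0:
    handle(z)
total = length - length
total = total - length
length = z[total]

7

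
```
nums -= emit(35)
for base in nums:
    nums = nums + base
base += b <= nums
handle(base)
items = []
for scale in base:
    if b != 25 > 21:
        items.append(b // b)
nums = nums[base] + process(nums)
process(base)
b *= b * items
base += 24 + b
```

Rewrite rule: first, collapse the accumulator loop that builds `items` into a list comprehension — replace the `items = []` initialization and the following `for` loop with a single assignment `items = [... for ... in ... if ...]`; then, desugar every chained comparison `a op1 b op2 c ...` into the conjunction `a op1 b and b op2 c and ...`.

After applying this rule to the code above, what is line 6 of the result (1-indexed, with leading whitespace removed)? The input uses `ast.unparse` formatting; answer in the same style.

items = [b // b for scale in base if b != 25 and 25 > 21]

Transformed code:
nums -= emit(35)
for base in nums:
    nums = nums + base
base += b <= nums
handle(base)
items = [b // b for scale in base if b != 25 and 25 > 21]
nums = nums[base] + process(nums)
process(base)
b *= b * items
base += 24 + b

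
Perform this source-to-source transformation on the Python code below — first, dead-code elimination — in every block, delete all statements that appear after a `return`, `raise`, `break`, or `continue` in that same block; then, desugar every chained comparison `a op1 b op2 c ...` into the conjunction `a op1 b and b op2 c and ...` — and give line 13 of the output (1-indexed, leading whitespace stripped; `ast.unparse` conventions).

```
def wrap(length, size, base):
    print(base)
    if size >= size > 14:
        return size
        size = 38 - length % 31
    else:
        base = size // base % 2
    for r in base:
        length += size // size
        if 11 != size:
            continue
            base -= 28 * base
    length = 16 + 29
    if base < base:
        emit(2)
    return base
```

Transformed code:
def wrap(length, size, base):
    print(base)
    if size >= size and size > 14:
        return size
    else:
        base = size // base % 2
    for r in base:
        length += size // size
        if 11 != size:
            continue
    length = 16 + 29
    if base < base:
        emit(2)
    return base

emit(2)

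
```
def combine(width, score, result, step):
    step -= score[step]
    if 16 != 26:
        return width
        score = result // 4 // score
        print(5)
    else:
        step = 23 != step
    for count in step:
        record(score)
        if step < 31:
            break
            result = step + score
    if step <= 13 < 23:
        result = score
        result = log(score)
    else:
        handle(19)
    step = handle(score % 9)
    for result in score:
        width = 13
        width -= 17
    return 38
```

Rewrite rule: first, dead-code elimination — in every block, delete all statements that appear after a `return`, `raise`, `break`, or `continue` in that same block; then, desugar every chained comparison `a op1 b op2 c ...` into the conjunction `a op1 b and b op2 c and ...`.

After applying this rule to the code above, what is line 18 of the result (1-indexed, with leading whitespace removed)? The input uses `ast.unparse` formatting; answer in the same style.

Transformed code:
def combine(width, score, result, step):
    step -= score[step]
    if 16 != 26:
        return width
    else:
        step = 23 != step
    for count in step:
        record(score)
        if step < 31:
            break
    if step <= 13 and 13 < 23:
        result = score
        result = log(score)
    else:
        handle(19)
    step = handle(score % 9)
    for result in score:
        width = 13
        width -= 17
    return 38

width = 13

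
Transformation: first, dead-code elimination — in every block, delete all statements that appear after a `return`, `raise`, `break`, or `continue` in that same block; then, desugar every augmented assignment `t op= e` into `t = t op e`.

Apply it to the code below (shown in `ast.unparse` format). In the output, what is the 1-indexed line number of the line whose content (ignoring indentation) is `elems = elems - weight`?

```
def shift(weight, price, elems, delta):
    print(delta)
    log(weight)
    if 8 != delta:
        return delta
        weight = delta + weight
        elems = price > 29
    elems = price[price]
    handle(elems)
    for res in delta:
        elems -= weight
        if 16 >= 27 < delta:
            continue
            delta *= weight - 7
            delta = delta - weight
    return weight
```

9

Transformed code:
def shift(weight, price, elems, delta):
    print(delta)
    log(weight)
    if 8 != delta:
        return delta
    elems = price[price]
    handle(elems)
    for res in delta:
        elems = elems - weight
        if 16 >= 27 < delta:
            continue
    return weight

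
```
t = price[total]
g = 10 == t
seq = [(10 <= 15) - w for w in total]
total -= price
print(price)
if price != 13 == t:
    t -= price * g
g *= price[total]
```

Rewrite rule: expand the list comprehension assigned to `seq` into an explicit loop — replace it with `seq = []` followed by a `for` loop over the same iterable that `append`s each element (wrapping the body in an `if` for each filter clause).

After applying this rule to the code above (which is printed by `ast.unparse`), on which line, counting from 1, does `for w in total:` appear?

4

Transformed code:
t = price[total]
g = 10 == t
seq = []
for w in total:
    seq.append((10 <= 15) - w)
total -= price
print(price)
if price != 13 == t:
    t -= price * g
g *= price[total]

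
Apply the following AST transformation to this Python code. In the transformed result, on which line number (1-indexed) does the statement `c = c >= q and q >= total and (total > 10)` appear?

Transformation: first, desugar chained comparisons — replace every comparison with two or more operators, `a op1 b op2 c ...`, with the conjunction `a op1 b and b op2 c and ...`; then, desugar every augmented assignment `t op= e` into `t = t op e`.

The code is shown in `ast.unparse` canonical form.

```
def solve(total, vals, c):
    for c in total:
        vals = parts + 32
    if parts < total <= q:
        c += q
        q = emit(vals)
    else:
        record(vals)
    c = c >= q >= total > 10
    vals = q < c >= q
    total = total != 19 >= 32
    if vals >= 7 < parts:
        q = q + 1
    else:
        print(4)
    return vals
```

Transformed code:
def solve(total, vals, c):
    for c in total:
        vals = parts + 32
    if parts < total and total <= q:
        c = c + q
        q = emit(vals)
    else:
        record(vals)
    c = c >= q and q >= total and (total > 10)
    vals = q < c and c >= q
    total = total != 19 and 19 >= 32
    if vals >= 7 and 7 < parts:
        q = q + 1
    else:
        print(4)
    return vals

9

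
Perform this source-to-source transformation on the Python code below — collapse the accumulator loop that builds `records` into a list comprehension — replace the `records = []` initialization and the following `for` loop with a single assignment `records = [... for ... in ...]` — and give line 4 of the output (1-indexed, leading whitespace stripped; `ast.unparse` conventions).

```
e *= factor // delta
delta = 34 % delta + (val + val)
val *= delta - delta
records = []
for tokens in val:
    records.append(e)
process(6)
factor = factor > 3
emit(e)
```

records = [e for tokens in val]

Transformed code:
e *= factor // delta
delta = 34 % delta + (val + val)
val *= delta - delta
records = [e for tokens in val]
process(6)
factor = factor > 3
emit(e)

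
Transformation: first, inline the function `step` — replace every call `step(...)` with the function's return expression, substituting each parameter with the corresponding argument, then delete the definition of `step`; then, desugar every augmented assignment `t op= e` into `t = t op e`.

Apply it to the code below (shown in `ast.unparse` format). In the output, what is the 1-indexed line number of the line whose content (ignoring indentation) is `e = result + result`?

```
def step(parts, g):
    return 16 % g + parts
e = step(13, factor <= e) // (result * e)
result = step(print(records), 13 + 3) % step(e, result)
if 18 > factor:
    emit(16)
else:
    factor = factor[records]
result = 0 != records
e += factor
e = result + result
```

Transformed code:
e = (16 % (factor <= e) + 13) // (result * e)
result = (16 % (13 + 3) + print(records)) % (16 % result + e)
if 18 > factor:
    emit(16)
else:
    factor = factor[records]
result = 0 != records
e = e + factor
e = result + result

9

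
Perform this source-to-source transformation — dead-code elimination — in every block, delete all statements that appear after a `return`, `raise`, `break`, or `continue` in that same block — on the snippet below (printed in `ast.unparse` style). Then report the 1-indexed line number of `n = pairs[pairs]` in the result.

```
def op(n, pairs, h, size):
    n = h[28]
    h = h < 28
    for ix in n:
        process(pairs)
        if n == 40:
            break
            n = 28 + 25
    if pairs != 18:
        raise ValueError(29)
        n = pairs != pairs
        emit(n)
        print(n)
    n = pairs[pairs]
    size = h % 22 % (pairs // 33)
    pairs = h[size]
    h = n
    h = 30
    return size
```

10

Transformed code:
def op(n, pairs, h, size):
    n = h[28]
    h = h < 28
    for ix in n:
        process(pairs)
        if n == 40:
            break
    if pairs != 18:
        raise ValueError(29)
    n = pairs[pairs]
    size = h % 22 % (pairs // 33)
    pairs = h[size]
    h = n
    h = 30
    return size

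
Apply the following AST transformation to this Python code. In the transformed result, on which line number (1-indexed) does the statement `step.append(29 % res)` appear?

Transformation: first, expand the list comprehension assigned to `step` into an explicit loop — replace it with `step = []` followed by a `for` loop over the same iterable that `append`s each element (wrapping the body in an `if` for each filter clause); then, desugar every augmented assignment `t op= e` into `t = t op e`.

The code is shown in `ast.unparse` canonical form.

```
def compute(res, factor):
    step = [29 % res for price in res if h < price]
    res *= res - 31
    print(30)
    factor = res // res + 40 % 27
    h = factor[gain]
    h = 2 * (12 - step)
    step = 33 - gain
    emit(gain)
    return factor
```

5

Transformed code:
def compute(res, factor):
    step = []
    for price in res:
        if h < price:
            step.append(29 % res)
    res = res * (res - 31)
    print(30)
    factor = res // res + 40 % 27
    h = factor[gain]
    h = 2 * (12 - step)
    step = 33 - gain
    emit(gain)
    return factor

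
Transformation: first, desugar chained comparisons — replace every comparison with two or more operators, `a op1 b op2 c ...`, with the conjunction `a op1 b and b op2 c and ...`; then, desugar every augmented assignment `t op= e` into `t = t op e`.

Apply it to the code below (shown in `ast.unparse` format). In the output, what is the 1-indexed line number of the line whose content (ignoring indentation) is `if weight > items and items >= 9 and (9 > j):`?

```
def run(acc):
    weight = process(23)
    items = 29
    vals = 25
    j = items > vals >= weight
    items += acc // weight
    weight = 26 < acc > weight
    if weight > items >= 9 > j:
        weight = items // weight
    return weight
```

Transformed code:
def run(acc):
    weight = process(23)
    items = 29
    vals = 25
    j = items > vals and vals >= weight
    items = items + acc // weight
    weight = 26 < acc and acc > weight
    if weight > items and items >= 9 and (9 > j):
        weight = items // weight
    return weight

8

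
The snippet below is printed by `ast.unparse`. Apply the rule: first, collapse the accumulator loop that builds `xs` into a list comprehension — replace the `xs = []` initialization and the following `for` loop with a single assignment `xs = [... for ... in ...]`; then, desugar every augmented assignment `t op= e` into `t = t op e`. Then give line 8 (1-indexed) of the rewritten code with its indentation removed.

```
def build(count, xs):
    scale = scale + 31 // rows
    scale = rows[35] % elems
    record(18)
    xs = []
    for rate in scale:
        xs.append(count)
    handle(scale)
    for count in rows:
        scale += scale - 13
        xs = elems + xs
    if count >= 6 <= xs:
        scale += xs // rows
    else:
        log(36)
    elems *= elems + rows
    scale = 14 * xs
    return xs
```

scale = scale + (scale - 13)

Transformed code:
def build(count, xs):
    scale = scale + 31 // rows
    scale = rows[35] % elems
    record(18)
    xs = [count for rate in scale]
    handle(scale)
    for count in rows:
        scale = scale + (scale - 13)
        xs = elems + xs
    if count >= 6 <= xs:
        scale = scale + xs // rows
    else:
        log(36)
    elems = elems * (elems + rows)
    scale = 14 * xs
    return xs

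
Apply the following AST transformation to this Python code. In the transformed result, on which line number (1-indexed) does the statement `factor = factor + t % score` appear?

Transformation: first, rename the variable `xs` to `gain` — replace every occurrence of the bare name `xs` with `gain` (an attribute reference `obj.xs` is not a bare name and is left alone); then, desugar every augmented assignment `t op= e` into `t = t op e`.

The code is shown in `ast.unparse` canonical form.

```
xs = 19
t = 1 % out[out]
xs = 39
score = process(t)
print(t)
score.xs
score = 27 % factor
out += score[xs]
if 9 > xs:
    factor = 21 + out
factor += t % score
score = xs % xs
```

11

Transformed code:
gain = 19
t = 1 % out[out]
gain = 39
score = process(t)
print(t)
score.xs
score = 27 % factor
out = out + score[gain]
if 9 > gain:
    factor = 21 + out
factor = factor + t % score
score = gain % gain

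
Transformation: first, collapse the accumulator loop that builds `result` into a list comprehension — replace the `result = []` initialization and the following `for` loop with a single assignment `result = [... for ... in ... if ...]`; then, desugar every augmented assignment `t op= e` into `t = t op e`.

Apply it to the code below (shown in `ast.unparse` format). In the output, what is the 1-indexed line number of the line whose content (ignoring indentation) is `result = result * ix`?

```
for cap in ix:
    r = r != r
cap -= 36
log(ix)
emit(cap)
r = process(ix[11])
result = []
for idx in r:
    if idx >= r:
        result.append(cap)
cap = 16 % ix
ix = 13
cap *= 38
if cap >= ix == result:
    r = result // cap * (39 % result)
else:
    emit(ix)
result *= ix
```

15

Transformed code:
for cap in ix:
    r = r != r
cap = cap - 36
log(ix)
emit(cap)
r = process(ix[11])
result = [cap for idx in r if idx >= r]
cap = 16 % ix
ix = 13
cap = cap * 38
if cap >= ix == result:
    r = result // cap * (39 % result)
else:
    emit(ix)
result = result * ix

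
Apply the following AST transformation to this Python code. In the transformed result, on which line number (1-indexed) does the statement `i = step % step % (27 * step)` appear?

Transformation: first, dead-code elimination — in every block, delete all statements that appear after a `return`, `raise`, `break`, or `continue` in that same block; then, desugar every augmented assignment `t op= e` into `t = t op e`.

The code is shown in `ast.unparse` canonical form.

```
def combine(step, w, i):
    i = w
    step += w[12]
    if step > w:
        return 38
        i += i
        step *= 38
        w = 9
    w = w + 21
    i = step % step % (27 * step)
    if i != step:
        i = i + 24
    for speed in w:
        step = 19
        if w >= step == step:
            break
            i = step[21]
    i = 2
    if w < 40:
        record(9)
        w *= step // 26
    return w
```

Transformed code:
def combine(step, w, i):
    i = w
    step = step + w[12]
    if step > w:
        return 38
    w = w + 21
    i = step % step % (27 * step)
    if i != step:
        i = i + 24
    for speed in w:
        step = 19
        if w >= step == step:
            break
    i = 2
    if w < 40:
        record(9)
        w = w * (step // 26)
    return w

7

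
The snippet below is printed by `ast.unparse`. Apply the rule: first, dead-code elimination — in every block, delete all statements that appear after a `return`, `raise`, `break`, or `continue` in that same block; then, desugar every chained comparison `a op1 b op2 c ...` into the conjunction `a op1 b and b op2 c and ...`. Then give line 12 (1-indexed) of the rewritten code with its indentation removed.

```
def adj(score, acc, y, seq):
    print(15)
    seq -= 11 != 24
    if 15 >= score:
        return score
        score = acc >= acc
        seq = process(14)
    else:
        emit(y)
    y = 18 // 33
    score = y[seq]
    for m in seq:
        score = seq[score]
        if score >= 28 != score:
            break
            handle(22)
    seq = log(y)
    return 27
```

if score >= 28 and 28 != score:

Transformed code:
def adj(score, acc, y, seq):
    print(15)
    seq -= 11 != 24
    if 15 >= score:
        return score
    else:
        emit(y)
    y = 18 // 33
    score = y[seq]
    for m in seq:
        score = seq[score]
        if score >= 28 and 28 != score:
            break
    seq = log(y)
    return 27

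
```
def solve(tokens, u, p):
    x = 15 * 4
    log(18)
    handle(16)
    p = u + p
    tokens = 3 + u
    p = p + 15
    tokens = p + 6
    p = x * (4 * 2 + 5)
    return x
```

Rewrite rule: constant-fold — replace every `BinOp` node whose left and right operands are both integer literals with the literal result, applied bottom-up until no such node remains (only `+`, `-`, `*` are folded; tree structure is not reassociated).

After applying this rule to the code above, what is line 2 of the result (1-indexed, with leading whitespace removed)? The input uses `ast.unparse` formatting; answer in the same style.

x = 60

Transformed code:
def solve(tokens, u, p):
    x = 60
    log(18)
    handle(16)
    p = u + p
    tokens = 3 + u
    p = p + 15
    tokens = p + 6
    p = x * 13
    return x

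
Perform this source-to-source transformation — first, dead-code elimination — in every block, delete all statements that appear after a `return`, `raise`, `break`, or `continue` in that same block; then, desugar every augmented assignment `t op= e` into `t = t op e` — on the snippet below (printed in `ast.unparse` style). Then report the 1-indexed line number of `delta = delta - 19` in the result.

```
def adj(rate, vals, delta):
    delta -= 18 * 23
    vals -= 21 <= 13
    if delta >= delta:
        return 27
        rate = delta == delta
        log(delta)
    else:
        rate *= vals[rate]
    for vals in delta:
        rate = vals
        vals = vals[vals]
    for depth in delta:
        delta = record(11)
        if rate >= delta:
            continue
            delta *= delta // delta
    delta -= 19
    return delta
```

15

Transformed code:
def adj(rate, vals, delta):
    delta = delta - 18 * 23
    vals = vals - (21 <= 13)
    if delta >= delta:
        return 27
    else:
        rate = rate * vals[rate]
    for vals in delta:
        rate = vals
        vals = vals[vals]
    for depth in delta:
        delta = record(11)
        if rate >= delta:
            continue
    delta = delta - 19
    return delta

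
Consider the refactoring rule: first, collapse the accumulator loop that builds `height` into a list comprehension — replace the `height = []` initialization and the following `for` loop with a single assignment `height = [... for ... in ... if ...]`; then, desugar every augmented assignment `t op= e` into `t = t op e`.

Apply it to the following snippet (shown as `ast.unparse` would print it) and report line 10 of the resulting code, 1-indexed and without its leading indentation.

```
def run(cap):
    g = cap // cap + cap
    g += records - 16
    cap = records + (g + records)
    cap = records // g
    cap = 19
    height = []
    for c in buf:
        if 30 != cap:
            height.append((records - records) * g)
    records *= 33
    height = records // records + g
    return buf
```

Transformed code:
def run(cap):
    g = cap // cap + cap
    g = g + (records - 16)
    cap = records + (g + records)
    cap = records // g
    cap = 19
    height = [(records - records) * g for c in buf if 30 != cap]
    records = records * 33
    height = records // records + g
    return buf

return buf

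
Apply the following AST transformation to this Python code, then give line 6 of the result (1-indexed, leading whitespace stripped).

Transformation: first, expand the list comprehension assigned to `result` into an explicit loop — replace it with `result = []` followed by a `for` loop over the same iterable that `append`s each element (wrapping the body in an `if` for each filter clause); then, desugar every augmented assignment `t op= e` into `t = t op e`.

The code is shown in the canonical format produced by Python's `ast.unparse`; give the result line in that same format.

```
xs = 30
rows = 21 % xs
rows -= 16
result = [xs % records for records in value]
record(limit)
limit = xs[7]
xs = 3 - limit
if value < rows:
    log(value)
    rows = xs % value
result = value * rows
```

Transformed code:
xs = 30
rows = 21 % xs
rows = rows - 16
result = []
for records in value:
    result.append(xs % records)
record(limit)
limit = xs[7]
xs = 3 - limit
if value < rows:
    log(value)
    rows = xs % value
result = value * rows

result.append(xs % records)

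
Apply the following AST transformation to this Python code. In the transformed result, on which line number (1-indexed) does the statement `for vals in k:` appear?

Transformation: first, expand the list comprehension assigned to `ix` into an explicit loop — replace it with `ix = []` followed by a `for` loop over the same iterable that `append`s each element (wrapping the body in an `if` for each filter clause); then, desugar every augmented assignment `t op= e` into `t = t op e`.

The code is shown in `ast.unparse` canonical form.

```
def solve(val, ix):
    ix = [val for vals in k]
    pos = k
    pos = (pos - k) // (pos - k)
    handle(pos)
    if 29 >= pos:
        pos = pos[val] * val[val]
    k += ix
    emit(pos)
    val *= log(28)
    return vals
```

Transformed code:
def solve(val, ix):
    ix = []
    for vals in k:
        ix.append(val)
    pos = k
    pos = (pos - k) // (pos - k)
    handle(pos)
    if 29 >= pos:
        pos = pos[val] * val[val]
    k = k + ix
    emit(pos)
    val = val * log(28)
    return vals

3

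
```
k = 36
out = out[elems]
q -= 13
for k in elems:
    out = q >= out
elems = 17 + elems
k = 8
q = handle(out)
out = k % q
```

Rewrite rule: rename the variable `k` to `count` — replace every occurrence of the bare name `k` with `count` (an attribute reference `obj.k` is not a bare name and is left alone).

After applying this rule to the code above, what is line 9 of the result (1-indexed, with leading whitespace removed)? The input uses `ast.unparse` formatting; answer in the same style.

Transformed code:
count = 36
out = out[elems]
q -= 13
for count in elems:
    out = q >= out
elems = 17 + elems
count = 8
q = handle(out)
out = count % q

out = count % q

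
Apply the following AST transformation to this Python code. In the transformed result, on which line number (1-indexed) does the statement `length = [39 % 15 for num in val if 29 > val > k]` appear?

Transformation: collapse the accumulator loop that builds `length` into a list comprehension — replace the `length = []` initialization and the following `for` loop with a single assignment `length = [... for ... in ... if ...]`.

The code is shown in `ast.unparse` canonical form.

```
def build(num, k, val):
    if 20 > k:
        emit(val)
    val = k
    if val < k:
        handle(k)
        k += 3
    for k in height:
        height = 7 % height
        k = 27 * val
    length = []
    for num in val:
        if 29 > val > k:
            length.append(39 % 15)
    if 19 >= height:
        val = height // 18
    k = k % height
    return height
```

11

Transformed code:
def build(num, k, val):
    if 20 > k:
        emit(val)
    val = k
    if val < k:
        handle(k)
        k += 3
    for k in height:
        height = 7 % height
        k = 27 * val
    length = [39 % 15 for num in val if 29 > val > k]
    if 19 >= height:
        val = height // 18
    k = k % height
    return height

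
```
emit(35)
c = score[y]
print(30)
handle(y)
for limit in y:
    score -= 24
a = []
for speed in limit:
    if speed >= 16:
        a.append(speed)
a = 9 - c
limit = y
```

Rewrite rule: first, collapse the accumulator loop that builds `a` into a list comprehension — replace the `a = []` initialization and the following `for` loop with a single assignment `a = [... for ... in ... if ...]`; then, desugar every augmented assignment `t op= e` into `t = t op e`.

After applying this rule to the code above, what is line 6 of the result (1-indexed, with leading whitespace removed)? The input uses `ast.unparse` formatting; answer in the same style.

score = score - 24

Transformed code:
emit(35)
c = score[y]
print(30)
handle(y)
for limit in y:
    score = score - 24
a = [speed for speed in limit if speed >= 16]
a = 9 - c
limit = y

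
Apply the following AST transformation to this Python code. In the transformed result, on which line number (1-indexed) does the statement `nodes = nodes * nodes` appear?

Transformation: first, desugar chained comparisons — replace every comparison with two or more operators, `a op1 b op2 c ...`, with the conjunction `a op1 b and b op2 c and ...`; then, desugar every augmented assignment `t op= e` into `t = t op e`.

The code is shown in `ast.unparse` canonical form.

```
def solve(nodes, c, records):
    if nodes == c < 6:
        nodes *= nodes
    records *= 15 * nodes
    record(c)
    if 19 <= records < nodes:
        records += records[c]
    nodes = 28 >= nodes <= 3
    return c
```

Transformed code:
def solve(nodes, c, records):
    if nodes == c and c < 6:
        nodes = nodes * nodes
    records = records * (15 * nodes)
    record(c)
    if 19 <= records and records < nodes:
        records = records + records[c]
    nodes = 28 >= nodes and nodes <= 3
    return c

3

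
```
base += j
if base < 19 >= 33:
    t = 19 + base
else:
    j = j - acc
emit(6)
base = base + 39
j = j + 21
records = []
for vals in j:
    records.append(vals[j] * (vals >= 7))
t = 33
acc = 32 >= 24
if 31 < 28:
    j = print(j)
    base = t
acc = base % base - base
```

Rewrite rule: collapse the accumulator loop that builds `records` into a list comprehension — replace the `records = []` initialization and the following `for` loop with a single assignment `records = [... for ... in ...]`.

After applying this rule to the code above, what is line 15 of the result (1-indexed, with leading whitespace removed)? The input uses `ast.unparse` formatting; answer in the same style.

acc = base % base - base

Transformed code:
base += j
if base < 19 >= 33:
    t = 19 + base
else:
    j = j - acc
emit(6)
base = base + 39
j = j + 21
records = [vals[j] * (vals >= 7) for vals in j]
t = 33
acc = 32 >= 24
if 31 < 28:
    j = print(j)
    base = t
acc = base % base - base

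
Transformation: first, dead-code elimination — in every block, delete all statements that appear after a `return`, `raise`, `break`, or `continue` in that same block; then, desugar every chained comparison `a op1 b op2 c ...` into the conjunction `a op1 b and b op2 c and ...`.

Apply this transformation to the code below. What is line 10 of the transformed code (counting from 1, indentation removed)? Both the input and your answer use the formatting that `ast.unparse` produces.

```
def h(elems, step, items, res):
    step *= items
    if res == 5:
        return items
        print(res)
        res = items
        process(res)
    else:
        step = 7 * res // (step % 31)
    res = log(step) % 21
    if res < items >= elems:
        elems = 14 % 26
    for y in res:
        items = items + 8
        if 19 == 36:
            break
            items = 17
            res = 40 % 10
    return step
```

Transformed code:
def h(elems, step, items, res):
    step *= items
    if res == 5:
        return items
    else:
        step = 7 * res // (step % 31)
    res = log(step) % 21
    if res < items and items >= elems:
        elems = 14 % 26
    for y in res:
        items = items + 8
        if 19 == 36:
            break
    return step

for y in res:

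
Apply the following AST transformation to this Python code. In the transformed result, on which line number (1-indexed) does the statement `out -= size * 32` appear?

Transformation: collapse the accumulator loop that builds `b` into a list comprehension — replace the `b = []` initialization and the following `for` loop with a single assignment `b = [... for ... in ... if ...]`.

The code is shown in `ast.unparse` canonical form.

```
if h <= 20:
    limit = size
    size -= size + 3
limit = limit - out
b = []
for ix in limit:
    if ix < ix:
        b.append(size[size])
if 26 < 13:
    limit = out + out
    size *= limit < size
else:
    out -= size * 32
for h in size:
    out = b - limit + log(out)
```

Transformed code:
if h <= 20:
    limit = size
    size -= size + 3
limit = limit - out
b = [size[size] for ix in limit if ix < ix]
if 26 < 13:
    limit = out + out
    size *= limit < size
else:
    out -= size * 32
for h in size:
    out = b - limit + log(out)

10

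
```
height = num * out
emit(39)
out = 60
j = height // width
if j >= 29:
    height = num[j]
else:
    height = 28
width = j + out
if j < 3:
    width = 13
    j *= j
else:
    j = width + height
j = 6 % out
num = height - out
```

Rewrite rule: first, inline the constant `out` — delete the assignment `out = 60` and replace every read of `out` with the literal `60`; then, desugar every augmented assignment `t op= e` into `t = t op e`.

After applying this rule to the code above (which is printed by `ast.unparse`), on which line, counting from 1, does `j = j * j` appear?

11

Transformed code:
height = num * 60
emit(39)
j = height // width
if j >= 29:
    height = num[j]
else:
    height = 28
width = j + 60
if j < 3:
    width = 13
    j = j * j
else:
    j = width + height
j = 6 % 60
num = height - 60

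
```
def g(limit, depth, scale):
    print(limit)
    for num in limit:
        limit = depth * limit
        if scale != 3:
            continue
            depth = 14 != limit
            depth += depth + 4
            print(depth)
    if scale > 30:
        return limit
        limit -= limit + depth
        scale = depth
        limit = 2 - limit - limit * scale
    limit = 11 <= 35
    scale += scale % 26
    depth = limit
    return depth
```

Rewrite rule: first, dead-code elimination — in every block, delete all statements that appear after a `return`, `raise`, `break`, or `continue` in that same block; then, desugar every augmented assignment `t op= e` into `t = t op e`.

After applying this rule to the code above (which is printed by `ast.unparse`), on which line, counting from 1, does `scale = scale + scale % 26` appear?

Transformed code:
def g(limit, depth, scale):
    print(limit)
    for num in limit:
        limit = depth * limit
        if scale != 3:
            continue
    if scale > 30:
        return limit
    limit = 11 <= 35
    scale = scale + scale % 26
    depth = limit
    return depth

10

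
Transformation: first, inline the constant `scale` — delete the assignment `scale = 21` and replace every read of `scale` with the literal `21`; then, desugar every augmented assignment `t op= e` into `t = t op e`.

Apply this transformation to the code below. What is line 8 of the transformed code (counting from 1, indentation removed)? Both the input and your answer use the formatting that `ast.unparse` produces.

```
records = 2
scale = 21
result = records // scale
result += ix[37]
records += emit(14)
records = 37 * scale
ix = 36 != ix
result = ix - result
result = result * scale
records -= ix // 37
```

Transformed code:
records = 2
result = records // 21
result = result + ix[37]
records = records + emit(14)
records = 37 * 21
ix = 36 != ix
result = ix - result
result = result * 21
records = records - ix // 37

result = result * 21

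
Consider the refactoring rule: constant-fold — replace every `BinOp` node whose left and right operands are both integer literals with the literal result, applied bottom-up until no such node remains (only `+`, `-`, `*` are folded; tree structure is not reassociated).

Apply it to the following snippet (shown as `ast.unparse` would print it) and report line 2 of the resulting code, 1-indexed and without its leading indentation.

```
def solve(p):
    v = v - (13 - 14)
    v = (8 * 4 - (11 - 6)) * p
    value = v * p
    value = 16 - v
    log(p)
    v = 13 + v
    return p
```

Transformed code:
def solve(p):
    v = v - -1
    v = 27 * p
    value = v * p
    value = 16 - v
    log(p)
    v = 13 + v
    return p

v = v - -1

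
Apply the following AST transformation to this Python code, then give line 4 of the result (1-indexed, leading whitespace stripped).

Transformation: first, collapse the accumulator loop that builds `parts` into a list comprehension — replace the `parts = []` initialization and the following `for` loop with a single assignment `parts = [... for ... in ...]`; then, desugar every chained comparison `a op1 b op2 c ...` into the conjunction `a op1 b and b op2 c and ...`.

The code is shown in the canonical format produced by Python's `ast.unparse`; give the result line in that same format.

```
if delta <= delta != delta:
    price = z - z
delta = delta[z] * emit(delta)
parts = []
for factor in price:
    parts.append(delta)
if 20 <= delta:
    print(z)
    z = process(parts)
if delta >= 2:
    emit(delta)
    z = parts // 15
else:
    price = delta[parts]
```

Transformed code:
if delta <= delta and delta != delta:
    price = z - z
delta = delta[z] * emit(delta)
parts = [delta for factor in price]
if 20 <= delta:
    print(z)
    z = process(parts)
if delta >= 2:
    emit(delta)
    z = parts // 15
else:
    price = delta[parts]

parts = [delta for factor in price]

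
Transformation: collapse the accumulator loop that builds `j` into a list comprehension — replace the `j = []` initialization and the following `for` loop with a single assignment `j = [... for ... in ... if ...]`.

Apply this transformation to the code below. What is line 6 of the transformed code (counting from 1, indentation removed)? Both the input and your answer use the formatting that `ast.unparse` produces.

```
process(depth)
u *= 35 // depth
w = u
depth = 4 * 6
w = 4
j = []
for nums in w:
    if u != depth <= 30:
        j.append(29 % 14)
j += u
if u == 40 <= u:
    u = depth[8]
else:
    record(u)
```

Transformed code:
process(depth)
u *= 35 // depth
w = u
depth = 4 * 6
w = 4
j = [29 % 14 for nums in w if u != depth <= 30]
j += u
if u == 40 <= u:
    u = depth[8]
else:
    record(u)

j = [29 % 14 for nums in w if u != depth <= 30]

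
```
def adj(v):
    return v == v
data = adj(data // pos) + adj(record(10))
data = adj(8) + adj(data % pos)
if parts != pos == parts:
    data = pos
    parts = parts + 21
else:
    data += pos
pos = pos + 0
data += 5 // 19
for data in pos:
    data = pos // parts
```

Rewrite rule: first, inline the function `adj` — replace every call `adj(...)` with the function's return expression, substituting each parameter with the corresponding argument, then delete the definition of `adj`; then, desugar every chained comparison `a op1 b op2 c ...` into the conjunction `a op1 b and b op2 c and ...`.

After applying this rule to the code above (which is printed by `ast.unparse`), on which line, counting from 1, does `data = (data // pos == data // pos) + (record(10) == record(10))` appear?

Transformed code:
data = (data // pos == data // pos) + (record(10) == record(10))
data = (8 == 8) + (data % pos == data % pos)
if parts != pos and pos == parts:
    data = pos
    parts = parts + 21
else:
    data += pos
pos = pos + 0
data += 5 // 19
for data in pos:
    data = pos // parts

1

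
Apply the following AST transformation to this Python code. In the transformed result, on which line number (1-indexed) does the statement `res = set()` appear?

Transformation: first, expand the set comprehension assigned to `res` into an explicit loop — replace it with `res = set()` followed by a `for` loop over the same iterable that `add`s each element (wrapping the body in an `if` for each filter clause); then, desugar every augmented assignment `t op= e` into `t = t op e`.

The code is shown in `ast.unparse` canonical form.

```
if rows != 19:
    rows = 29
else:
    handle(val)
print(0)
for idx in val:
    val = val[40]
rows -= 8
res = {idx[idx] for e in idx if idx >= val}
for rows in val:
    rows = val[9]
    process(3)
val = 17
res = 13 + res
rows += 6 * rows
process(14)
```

9

Transformed code:
if rows != 19:
    rows = 29
else:
    handle(val)
print(0)
for idx in val:
    val = val[40]
rows = rows - 8
res = set()
for e in idx:
    if idx >= val:
        res.add(idx[idx])
for rows in val:
    rows = val[9]
    process(3)
val = 17
res = 13 + res
rows = rows + 6 * rows
process(14)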